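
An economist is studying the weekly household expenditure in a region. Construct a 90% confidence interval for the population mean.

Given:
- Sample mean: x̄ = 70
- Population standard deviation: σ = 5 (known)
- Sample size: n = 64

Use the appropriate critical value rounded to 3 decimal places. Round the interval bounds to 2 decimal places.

The population standard deviation σ is known, so use a z-interval (standard normal critical value).

For 90% confidence, z* = 1.645 (from standard normal table)

Standard error: SE = σ/√n = 5/√64 = 0.625000

Margin of error: E = z* × SE = 1.645 × 0.625000 = 1.0281

Z-interval: x̄ ± E = 70 ± 1.0281 = (68.9719, 71.0281)

Rounded to 2 decimal places:

(68.97, 71.03)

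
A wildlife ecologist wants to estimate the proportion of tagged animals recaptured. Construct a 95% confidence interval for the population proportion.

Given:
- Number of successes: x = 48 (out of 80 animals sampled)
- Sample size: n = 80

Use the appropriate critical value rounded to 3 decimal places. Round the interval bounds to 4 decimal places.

Sample proportion: p̂ = 48/80 = 0.600000

Check conditions for normal approximation:
  np̂ = 48 ≥ 10 ✓
  n(1-p̂) = 32 ≥ 10 ✓

The sample is large enough, so use a z-interval (normal approximation) for the proportion.

For 95% confidence, z* = 1.96 (from standard normal table)

Standard error: SE = √(p̂(1-p̂)/n) = √(0.600000×0.400000/80) = 0.05477226

Margin of error: E = z* × SE = 1.96 × 0.05477226 = 0.107354

Z-interval: p̂ ± E = 0.600000 ± 0.107354 = (0.492646, 0.707354)

Rounded to 4 decimal places:

(0.4926, 0.7074)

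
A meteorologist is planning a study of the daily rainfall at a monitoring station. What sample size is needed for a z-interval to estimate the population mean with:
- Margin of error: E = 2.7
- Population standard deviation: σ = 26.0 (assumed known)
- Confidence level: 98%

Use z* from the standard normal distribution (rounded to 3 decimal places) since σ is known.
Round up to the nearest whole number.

Using z* since population σ is known (z-interval formula).

For 98% confidence, z* = 2.326 (from standard normal table)

Sample size formula for z-interval: n = (z*σ/E)²

n = (2.326 × 26.0 / 2.7)²
  = (22.398519)²
  = 501.6936

Round up to the nearest whole number: n = 502

502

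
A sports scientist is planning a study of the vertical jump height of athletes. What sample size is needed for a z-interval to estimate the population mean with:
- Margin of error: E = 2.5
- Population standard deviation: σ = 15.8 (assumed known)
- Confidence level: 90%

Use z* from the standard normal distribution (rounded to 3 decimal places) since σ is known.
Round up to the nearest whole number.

Using z* since population σ is known (z-interval formula).

For 90% confidence, z* = 1.645 (from standard normal table)

Sample size formula for z-interval: n = (z*σ/E)²

n = (1.645 × 15.8 / 2.5)²
  = (10.396400)²
  = 108.0851

Round up to the nearest whole number: n = 109

109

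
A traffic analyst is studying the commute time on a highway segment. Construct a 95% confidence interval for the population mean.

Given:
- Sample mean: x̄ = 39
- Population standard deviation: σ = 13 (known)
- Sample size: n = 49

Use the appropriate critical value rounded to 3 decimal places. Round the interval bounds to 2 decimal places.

The population standard deviation σ is known, so use a z-interval (standard normal critical value).

For 95% confidence, z* = 1.96 (from standard normal table)

Standard error: SE = σ/√n = 13/√49 = 1.857143

Margin of error: E = z* × SE = 1.96 × 1.857143 = 3.6400

Z-interval: x̄ ± E = 39 ± 3.6400 = (35.3600, 42.6400)

Rounded to 2 decimal places:

(35.36, 42.64)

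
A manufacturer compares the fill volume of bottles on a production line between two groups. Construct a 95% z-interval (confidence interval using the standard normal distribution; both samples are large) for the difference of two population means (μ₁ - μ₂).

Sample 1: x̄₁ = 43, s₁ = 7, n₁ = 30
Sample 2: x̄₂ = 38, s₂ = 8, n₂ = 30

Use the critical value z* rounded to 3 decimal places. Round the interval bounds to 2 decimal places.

Both samples are large (n₁ = 30 ≥ 30, n₂ = 30 ≥ 30), so a z-interval for the difference of means applies.

Point estimate: x̄₁ - x̄₂ = 43 - 38 = 5

Standard error: SE = √(s₁²/n₁ + s₂²/n₂)
= √(7²/30 + 8²/30)
= √(1.633333 + 2.133333)
= 1.940790

For 95% confidence, z* = 1.96 (from standard normal table)
Margin of error: E = z* × SE = 1.96 × 1.940790 = 3.8039

Z-interval: (x̄₁ - x̄₂) ± E = 5 ± 3.8039 = (1.1961, 8.8039)

Rounded to 2 decimal places:

(1.20, 8.80)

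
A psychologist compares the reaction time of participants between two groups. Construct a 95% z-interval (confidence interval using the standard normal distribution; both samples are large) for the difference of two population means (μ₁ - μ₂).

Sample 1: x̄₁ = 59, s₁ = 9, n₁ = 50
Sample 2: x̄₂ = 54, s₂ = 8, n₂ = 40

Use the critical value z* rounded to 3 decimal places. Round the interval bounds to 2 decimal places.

Both samples are large (n₁ = 50 ≥ 30, n₂ = 40 ≥ 30), so a z-interval for the difference of means applies.

Point estimate: x̄₁ - x̄₂ = 59 - 54 = 5

Standard error: SE = √(s₁²/n₁ + s₂²/n₂)
= √(9²/50 + 8²/40)
= √(1.620000 + 1.600000)
= 1.794436

For 95% confidence, z* = 1.96 (from standard normal table)
Margin of error: E = z* × SE = 1.96 × 1.794436 = 3.5171

Z-interval: (x̄₁ - x̄₂) ± E = 5 ± 3.5171 = (1.4829, 8.5171)

Rounded to 2 decimal places:

(1.48, 8.52)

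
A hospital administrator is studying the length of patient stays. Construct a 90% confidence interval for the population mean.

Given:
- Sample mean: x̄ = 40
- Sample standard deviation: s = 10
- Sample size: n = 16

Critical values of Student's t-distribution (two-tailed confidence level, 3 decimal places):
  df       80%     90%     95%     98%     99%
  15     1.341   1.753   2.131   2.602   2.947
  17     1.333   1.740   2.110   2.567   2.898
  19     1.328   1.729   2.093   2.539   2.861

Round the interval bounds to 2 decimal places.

The population standard deviation σ is unknown (only the sample standard deviation s is given), so use a t-interval with df = n - 1 = 16 - 1 = 15.

For 90% confidence with df = 15, t* = 1.753 (from t-table)

Standard error: SE = s/√n = 10/√16 = 2.500000

Margin of error: E = t* × SE = 1.753 × 2.500000 = 4.3825

T-interval: x̄ ± E = 40 ± 4.3825 = (35.6175, 44.3825)

Rounded to 2 decimal places:

(35.62, 44.38)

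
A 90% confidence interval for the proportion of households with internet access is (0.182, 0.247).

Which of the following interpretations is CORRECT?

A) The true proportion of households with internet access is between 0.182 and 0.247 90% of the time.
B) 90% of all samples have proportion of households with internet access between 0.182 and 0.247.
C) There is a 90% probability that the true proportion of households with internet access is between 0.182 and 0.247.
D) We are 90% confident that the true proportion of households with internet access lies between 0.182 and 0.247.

A confidence interval represents our confidence in the procedure, not a probability statement about the parameter.

Key concept: If we repeated this sampling process many times and computed a 90% CI each time, about 90% of those intervals would contain the true population parameter.

For this specific interval (0.182, 0.247):
- Midpoint (point estimate): 0.2145
- Margin of error: 0.0325

The correct interpretation is the one stating confidence that the true parameter lies in the interval — option D.

D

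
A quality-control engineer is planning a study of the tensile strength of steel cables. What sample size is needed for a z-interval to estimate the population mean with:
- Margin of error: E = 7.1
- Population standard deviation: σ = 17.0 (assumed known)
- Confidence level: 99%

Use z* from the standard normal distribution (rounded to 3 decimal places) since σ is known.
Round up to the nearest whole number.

Using z* since population σ is known (z-interval formula).

For 99% confidence, z* = 2.576 (from standard normal table)

Sample size formula for z-interval: n = (z*σ/E)²

n = (2.576 × 17.0 / 7.1)²
  = (6.167887)²
  = 38.0428

Round up to the nearest whole number: n = 39

39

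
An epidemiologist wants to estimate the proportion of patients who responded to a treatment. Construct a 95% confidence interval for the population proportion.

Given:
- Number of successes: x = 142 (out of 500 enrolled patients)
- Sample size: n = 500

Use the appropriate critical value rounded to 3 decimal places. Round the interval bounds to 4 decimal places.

Sample proportion: p̂ = 142/500 = 0.284000

Check conditions for normal approximation:
  np̂ = 142 ≥ 10 ✓
  n(1-p̂) = 358 ≥ 10 ✓

The sample is large enough, so use a z-interval (normal approximation) for the proportion.

For 95% confidence, z* = 1.96 (from standard normal table)

Standard error: SE = √(p̂(1-p̂)/n) = √(0.284000×0.716000/500) = 0.02016651

Margin of error: E = z* × SE = 1.96 × 0.02016651 = 0.039526

Z-interval: p̂ ± E = 0.284000 ± 0.039526 = (0.244474, 0.323526)

Rounded to 4 decimal places:

(0.2445, 0.3235)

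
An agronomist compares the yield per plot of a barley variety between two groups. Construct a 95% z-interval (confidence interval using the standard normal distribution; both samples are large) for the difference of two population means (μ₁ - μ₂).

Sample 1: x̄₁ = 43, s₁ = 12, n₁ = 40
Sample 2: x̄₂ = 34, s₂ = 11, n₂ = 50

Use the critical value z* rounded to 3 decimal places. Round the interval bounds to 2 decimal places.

Both samples are large (n₁ = 40 ≥ 30, n₂ = 50 ≥ 30), so a z-interval for the difference of means applies.

Point estimate: x̄₁ - x̄₂ = 43 - 34 = 9

Standard error: SE = √(s₁²/n₁ + s₂²/n₂)
= √(12²/40 + 11²/50)
= √(3.600000 + 2.420000)
= 2.453569

For 95% confidence, z* = 1.96 (from standard normal table)
Margin of error: E = z* × SE = 1.96 × 2.453569 = 4.8090

Z-interval: (x̄₁ - x̄₂) ± E = 9 ± 4.8090 = (4.1910, 13.8090)

Rounded to 2 decimal places:

(4.19, 13.81)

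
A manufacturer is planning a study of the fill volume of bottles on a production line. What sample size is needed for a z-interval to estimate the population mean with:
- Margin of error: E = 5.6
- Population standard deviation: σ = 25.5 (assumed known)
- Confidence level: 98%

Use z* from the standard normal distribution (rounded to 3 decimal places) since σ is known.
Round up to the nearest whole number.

Using z* since population σ is known (z-interval formula).

For 98% confidence, z* = 2.326 (from standard normal table)

Sample size formula for z-interval: n = (z*σ/E)²

n = (2.326 × 25.5 / 5.6)²
  = (10.591607)²
  = 112.1821

Round up to the nearest whole number: n = 113

113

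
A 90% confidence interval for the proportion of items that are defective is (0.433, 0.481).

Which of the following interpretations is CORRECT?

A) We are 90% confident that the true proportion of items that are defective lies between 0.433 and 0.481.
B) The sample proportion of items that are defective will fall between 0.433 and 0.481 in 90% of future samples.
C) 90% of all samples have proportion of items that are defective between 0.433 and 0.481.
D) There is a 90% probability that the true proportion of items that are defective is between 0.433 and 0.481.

A confidence interval represents our confidence in the procedure, not a probability statement about the parameter.

Key concept: If we repeated this sampling process many times and computed a 90% CI each time, about 90% of those intervals would contain the true population parameter.

For this specific interval (0.433, 0.481):
- Midpoint (point estimate): 0.457
- Margin of error: 0.024

The correct interpretation is the one stating confidence that the true parameter lies in the interval — option A.

A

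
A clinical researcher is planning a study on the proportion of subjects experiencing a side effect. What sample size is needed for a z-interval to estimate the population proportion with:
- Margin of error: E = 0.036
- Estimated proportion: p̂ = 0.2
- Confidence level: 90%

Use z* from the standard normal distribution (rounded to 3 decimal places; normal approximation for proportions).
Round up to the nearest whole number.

Using z* for proportion z-interval (normal approximation).

For 90% confidence, z* = 1.645 (from standard normal table)

Sample size formula for proportion z-interval: n = z*²p̂(1-p̂)/E²

n = 1.645² × 0.2 × 0.8 / 0.036²
  = 2.706025 × 0.16 / 0.001296
  = 334.0772

Round up to the nearest whole number: n = 335

335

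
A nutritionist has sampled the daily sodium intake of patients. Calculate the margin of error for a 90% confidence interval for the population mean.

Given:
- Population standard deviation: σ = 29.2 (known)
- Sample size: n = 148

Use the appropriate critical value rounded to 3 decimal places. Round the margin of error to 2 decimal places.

The population standard deviation σ is known, so use the z-interval margin of error formula.

For 90% confidence, z* = 1.645 (from standard normal table)

Margin of error formula for z-interval: E = z* × σ/√n

E = 1.645 × 29.2/√148
  = 1.645 × 2.400225
  = 3.9484

Rounded to 2 decimal places:

3.95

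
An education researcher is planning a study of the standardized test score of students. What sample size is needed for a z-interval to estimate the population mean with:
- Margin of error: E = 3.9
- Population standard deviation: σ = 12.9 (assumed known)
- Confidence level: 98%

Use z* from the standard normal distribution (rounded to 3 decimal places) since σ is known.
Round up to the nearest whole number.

Using z* since population σ is known (z-interval formula).

For 98% confidence, z* = 2.326 (from standard normal table)

Sample size formula for z-interval: n = (z*σ/E)²

n = (2.326 × 12.9 / 3.9)²
  = (7.693692)²
  = 59.1929

Round up to the nearest whole number: n = 60

60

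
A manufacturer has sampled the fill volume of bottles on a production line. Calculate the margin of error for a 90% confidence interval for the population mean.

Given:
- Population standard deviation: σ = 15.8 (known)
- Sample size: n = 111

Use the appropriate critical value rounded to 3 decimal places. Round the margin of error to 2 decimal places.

The population standard deviation σ is known, so use the z-interval margin of error formula.

For 90% confidence, z* = 1.645 (from standard normal table)

Margin of error formula for z-interval: E = z* × σ/√n

E = 1.645 × 15.8/√111
  = 1.645 × 1.499670
  = 2.4670

Rounded to 2 decimal places:

2.47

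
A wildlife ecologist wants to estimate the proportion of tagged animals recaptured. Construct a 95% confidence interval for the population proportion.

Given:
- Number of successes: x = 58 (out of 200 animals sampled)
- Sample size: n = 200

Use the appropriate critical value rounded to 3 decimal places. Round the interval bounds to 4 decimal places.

Sample proportion: p̂ = 58/200 = 0.290000

Check conditions for normal approximation:
  np̂ = 58 ≥ 10 ✓
  n(1-p̂) = 142 ≥ 10 ✓

The sample is large enough, so use a z-interval (normal approximation) for the proportion.

For 95% confidence, z* = 1.96 (from standard normal table)

Standard error: SE = √(p̂(1-p̂)/n) = √(0.290000×0.710000/200) = 0.03208582

Margin of error: E = z* × SE = 1.96 × 0.03208582 = 0.062888

Z-interval: p̂ ± E = 0.290000 ± 0.062888 = (0.227112, 0.352888)

Rounded to 4 decimal places:

(0.2271, 0.3529)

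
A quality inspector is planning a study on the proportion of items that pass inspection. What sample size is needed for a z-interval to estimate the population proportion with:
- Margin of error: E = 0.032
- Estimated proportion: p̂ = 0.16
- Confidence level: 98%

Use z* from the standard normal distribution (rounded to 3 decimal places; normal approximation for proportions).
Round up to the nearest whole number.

Using z* for proportion z-interval (normal approximation).

For 98% confidence, z* = 2.326 (from standard normal table)

Sample size formula for proportion z-interval: n = z*²p̂(1-p̂)/E²

n = 2.326² × 0.16 × 0.84 / 0.032²
  = 5.410276 × 0.1344 / 0.001024
  = 710.0987

Round up to the nearest whole number: n = 711

711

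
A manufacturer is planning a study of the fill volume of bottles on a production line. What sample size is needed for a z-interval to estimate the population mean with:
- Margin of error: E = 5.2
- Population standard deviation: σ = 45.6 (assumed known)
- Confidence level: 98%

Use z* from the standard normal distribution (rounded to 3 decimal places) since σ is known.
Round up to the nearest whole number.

Using z* since population σ is known (z-interval formula).

For 98% confidence, z* = 2.326 (from standard normal table)

Sample size formula for z-interval: n = (z*σ/E)²

n = (2.326 × 45.6 / 5.2)²
  = (20.397231)²
  = 416.0470

Round up to the nearest whole number: n = 417

417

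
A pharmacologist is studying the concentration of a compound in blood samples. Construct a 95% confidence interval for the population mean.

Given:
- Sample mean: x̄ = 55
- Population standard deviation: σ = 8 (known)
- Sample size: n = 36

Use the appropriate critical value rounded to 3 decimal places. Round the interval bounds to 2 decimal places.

The population standard deviation σ is known, so use a z-interval (standard normal critical value).

For 95% confidence, z* = 1.96 (from standard normal table)

Standard error: SE = σ/√n = 8/√36 = 1.333333

Margin of error: E = z* × SE = 1.96 × 1.333333 = 2.6133

Z-interval: x̄ ± E = 55 ± 2.6133 = (52.3867, 57.6133)

Rounded to 2 decimal places:

(52.39, 57.61)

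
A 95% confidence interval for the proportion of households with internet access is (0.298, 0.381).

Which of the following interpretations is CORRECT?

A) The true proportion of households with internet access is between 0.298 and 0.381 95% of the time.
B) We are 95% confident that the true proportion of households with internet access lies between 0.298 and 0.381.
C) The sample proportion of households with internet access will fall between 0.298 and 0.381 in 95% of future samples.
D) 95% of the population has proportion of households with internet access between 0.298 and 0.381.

A confidence interval represents our confidence in the procedure, not a probability statement about the parameter.

Key concept: If we repeated this sampling process many times and computed a 95% CI each time, about 95% of those intervals would contain the true population parameter.

For this specific interval (0.298, 0.381):
- Midpoint (point estimate): 0.3395
- Margin of error: 0.0415

The correct interpretation is the one stating confidence that the true parameter lies in the interval — option B.

B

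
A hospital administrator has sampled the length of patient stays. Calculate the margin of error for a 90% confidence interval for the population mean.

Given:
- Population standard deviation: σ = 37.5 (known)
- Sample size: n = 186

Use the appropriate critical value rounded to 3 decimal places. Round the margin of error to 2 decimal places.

The population standard deviation σ is known, so use the z-interval margin of error formula.

For 90% confidence, z* = 1.645 (from standard normal table)

Margin of error formula for z-interval: E = z* × σ/√n

E = 1.645 × 37.5/√186
  = 1.645 × 2.749633
  = 4.5231

Rounded to 2 decimal places:

4.52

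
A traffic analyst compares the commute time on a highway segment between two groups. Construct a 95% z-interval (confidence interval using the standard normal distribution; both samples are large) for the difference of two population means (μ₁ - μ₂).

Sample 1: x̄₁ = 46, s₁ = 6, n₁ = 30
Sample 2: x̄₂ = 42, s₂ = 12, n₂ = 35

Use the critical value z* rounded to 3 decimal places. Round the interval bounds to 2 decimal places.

Both samples are large (n₁ = 30 ≥ 30, n₂ = 35 ≥ 30), so a z-interval for the difference of means applies.

Point estimate: x̄₁ - x̄₂ = 46 - 42 = 4

Standard error: SE = √(s₁²/n₁ + s₂²/n₂)
= √(6²/30 + 12²/35)
= √(1.200000 + 4.114286)
= 2.305273

For 95% confidence, z* = 1.96 (from standard normal table)
Margin of error: E = z* × SE = 1.96 × 2.305273 = 4.5183

Z-interval: (x̄₁ - x̄₂) ± E = 4 ± 4.5183 = (-0.5183, 8.5183)

Rounded to 2 decimal places:

(-0.52, 8.52)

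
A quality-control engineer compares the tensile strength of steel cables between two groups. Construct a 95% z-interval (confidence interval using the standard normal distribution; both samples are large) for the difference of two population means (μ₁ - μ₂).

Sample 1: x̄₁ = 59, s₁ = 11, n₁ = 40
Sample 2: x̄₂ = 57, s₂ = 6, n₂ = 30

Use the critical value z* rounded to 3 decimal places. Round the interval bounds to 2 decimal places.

Both samples are large (n₁ = 40 ≥ 30, n₂ = 30 ≥ 30), so a z-interval for the difference of means applies.

Point estimate: x̄₁ - x̄₂ = 59 - 57 = 2

Standard error: SE = √(s₁²/n₁ + s₂²/n₂)
= √(11²/40 + 6²/30)
= √(3.025000 + 1.200000)
= 2.055480

For 95% confidence, z* = 1.96 (from standard normal table)
Margin of error: E = z* × SE = 1.96 × 2.055480 = 4.0287

Z-interval: (x̄₁ - x̄₂) ± E = 2 ± 4.0287 = (-2.0287, 6.0287)

Rounded to 2 decimal places:

(-2.03, 6.03)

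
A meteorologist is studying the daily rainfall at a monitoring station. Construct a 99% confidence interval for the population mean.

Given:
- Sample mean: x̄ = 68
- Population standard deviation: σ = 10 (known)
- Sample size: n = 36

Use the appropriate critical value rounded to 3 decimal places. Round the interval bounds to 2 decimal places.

The population standard deviation σ is known, so use a z-interval (standard normal critical value).

For 99% confidence, z* = 2.576 (from standard normal table)

Standard error: SE = σ/√n = 10/√36 = 1.666667

Margin of error: E = z* × SE = 2.576 × 1.666667 = 4.2933

Z-interval: x̄ ± E = 68 ± 4.2933 = (63.7067, 72.2933)

Rounded to 2 decimal places:

(63.71, 72.29)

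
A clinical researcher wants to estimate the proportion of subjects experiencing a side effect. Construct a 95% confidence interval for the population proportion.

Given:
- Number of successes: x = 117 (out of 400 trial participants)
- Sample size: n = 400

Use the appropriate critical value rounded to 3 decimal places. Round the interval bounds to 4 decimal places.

Sample proportion: p̂ = 117/400 = 0.292500

Check conditions for normal approximation:
  np̂ = 117 ≥ 10 ✓
  n(1-p̂) = 283 ≥ 10 ✓

The sample is large enough, so use a z-interval (normal approximation) for the proportion.

For 95% confidence, z* = 1.96 (from standard normal table)

Standard error: SE = √(p̂(1-p̂)/n) = √(0.292500×0.707500/400) = 0.02274554

Margin of error: E = z* × SE = 1.96 × 0.02274554 = 0.044581

Z-interval: p̂ ± E = 0.292500 ± 0.044581 = (0.247919, 0.337081)

Rounded to 4 decimal places:

(0.2479, 0.3371)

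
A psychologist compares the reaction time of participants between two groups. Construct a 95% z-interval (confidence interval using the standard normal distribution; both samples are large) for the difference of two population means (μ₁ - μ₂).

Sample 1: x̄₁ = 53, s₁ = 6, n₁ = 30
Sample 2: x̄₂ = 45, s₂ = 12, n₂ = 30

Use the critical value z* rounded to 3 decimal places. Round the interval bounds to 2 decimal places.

Both samples are large (n₁ = 30 ≥ 30, n₂ = 30 ≥ 30), so a z-interval for the difference of means applies.

Point estimate: x̄₁ - x̄₂ = 53 - 45 = 8

Standard error: SE = √(s₁²/n₁ + s₂²/n₂)
= √(6²/30 + 12²/30)
= √(1.200000 + 4.800000)
= 2.449490

For 95% confidence, z* = 1.96 (from standard normal table)
Margin of error: E = z* × SE = 1.96 × 2.449490 = 4.8010

Z-interval: (x̄₁ - x̄₂) ± E = 8 ± 4.8010 = (3.1990, 12.8010)

Rounded to 2 decimal places:

(3.20, 12.80)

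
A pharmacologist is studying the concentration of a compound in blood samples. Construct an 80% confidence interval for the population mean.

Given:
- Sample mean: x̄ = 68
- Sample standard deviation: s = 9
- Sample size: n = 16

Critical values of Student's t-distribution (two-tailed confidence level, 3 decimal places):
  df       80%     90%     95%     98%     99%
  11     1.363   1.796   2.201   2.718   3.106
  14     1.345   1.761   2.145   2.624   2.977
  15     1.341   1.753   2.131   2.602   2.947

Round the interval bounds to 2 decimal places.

The population standard deviation σ is unknown (only the sample standard deviation s is given), so use a t-interval with df = n - 1 = 16 - 1 = 15.

For 80% confidence with df = 15, t* = 1.341 (from t-table)

Standard error: SE = s/√n = 9/√16 = 2.250000

Margin of error: E = t* × SE = 1.341 × 2.250000 = 3.0172

T-interval: x̄ ± E = 68 ± 3.0172 = (64.9827, 71.0173)

Rounded to 2 decimal places:

(64.98, 71.02)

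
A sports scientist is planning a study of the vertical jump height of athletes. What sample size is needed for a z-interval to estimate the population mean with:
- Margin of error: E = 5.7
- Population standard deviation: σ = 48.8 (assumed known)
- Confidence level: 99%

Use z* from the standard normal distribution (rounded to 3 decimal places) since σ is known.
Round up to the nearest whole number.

Using z* since population σ is known (z-interval formula).

For 99% confidence, z* = 2.576 (from standard normal table)

Sample size formula for z-interval: n = (z*σ/E)²

n = (2.576 × 48.8 / 5.7)²
  = (22.054175)²
  = 486.3867

Round up to the nearest whole number: n = 487

487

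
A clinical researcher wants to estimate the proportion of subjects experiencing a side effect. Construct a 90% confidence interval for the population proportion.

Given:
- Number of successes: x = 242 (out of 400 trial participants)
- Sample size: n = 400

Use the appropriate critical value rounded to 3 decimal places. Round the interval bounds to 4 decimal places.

Sample proportion: p̂ = 242/400 = 0.605000

Check conditions for normal approximation:
  np̂ = 242 ≥ 10 ✓
  n(1-p̂) = 158 ≥ 10 ✓

The sample is large enough, so use a z-interval (normal approximation) for the proportion.

For 90% confidence, z* = 1.645 (from standard normal table)

Standard error: SE = √(p̂(1-p̂)/n) = √(0.605000×0.395000/400) = 0.02444253

Margin of error: E = z* × SE = 1.645 × 0.02444253 = 0.040208

Z-interval: p̂ ± E = 0.605000 ± 0.040208 = (0.564792, 0.645208)

Rounded to 4 decimal places:

(0.5648, 0.6452)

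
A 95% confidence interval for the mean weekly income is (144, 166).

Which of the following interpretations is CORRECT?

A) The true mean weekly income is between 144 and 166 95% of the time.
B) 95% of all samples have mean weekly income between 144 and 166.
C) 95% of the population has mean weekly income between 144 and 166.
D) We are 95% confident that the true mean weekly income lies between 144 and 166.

A confidence interval represents our confidence in the procedure, not a probability statement about the parameter.

Key concept: If we repeated this sampling process many times and computed a 95% CI each time, about 95% of those intervals would contain the true population parameter.

For this specific interval (144, 166):
- Midpoint (point estimate): 155
- Margin of error: 11

The correct interpretation is the one stating confidence that the true parameter lies in the interval — option D.

D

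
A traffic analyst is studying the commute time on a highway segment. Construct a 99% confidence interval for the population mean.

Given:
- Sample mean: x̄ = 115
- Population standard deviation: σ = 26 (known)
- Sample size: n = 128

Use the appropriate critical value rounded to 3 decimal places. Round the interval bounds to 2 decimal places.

The population standard deviation σ is known, so use a z-interval (standard normal critical value).

For 99% confidence, z* = 2.576 (from standard normal table)

Standard error: SE = σ/√n = 26/√128 = 2.298097

Margin of error: E = z* × SE = 2.576 × 2.298097 = 5.9199

Z-interval: x̄ ± E = 115 ± 5.9199 = (109.0801, 120.9199)

Rounded to 2 decimal places:

(109.08, 120.92)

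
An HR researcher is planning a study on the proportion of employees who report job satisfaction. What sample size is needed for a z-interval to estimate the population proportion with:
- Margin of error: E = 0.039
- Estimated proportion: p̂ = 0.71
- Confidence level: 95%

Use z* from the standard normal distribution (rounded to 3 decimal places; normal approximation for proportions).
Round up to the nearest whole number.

Using z* for proportion z-interval (normal approximation).

For 95% confidence, z* = 1.96 (from standard normal table)

Sample size formula for proportion z-interval: n = z*²p̂(1-p̂)/E²

n = 1.96² × 0.71 × 0.29 / 0.039²
  = 3.8416 × 0.2059 / 0.001521
  = 520.0430

Round up to the nearest whole number: n = 521

521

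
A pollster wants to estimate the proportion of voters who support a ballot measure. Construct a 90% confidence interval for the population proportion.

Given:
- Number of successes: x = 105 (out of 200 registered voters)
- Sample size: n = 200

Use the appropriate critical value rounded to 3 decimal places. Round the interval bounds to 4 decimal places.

Sample proportion: p̂ = 105/200 = 0.525000

Check conditions for normal approximation:
  np̂ = 105 ≥ 10 ✓
  n(1-p̂) = 95 ≥ 10 ✓

The sample is large enough, so use a z-interval (normal approximation) for the proportion.

For 90% confidence, z* = 1.645 (from standard normal table)

Standard error: SE = √(p̂(1-p̂)/n) = √(0.525000×0.475000/200) = 0.03531112

Margin of error: E = z* × SE = 1.645 × 0.03531112 = 0.058087

Z-interval: p̂ ± E = 0.525000 ± 0.058087 = (0.466913, 0.583087)

Rounded to 4 decimal places:

(0.4669, 0.5831)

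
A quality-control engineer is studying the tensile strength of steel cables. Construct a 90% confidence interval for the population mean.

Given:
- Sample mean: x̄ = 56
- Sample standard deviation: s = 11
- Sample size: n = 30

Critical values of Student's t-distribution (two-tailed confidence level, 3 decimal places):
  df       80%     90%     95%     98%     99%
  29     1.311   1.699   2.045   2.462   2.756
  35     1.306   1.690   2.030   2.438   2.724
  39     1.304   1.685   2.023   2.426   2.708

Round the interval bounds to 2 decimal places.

The population standard deviation σ is unknown (only the sample standard deviation s is given), so use a t-interval with df = n - 1 = 30 - 1 = 29.

For 90% confidence with df = 29, t* = 1.699 (from t-table)

Standard error: SE = s/√n = 11/√30 = 2.008316

Margin of error: E = t* × SE = 1.699 × 2.008316 = 3.4121

T-interval: x̄ ± E = 56 ± 3.4121 = (52.5879, 59.4121)

Rounded to 2 decimal places:

(52.59, 59.41)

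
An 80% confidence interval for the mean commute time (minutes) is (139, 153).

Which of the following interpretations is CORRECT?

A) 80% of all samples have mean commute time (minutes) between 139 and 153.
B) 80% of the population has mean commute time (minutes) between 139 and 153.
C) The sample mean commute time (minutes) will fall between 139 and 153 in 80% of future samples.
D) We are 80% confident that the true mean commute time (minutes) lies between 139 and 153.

A confidence interval represents our confidence in the procedure, not a probability statement about the parameter.

Key concept: If we repeated this sampling process many times and computed an 80% CI each time, about 80% of those intervals would contain the true population parameter.

For this specific interval (139, 153):
- Midpoint (point estimate): 146
- Margin of error: 7

The correct interpretation is the one stating confidence that the true parameter lies in the interval — option D.

D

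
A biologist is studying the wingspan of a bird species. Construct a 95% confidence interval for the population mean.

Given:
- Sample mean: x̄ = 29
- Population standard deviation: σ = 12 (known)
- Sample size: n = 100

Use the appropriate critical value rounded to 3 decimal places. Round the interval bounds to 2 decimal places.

The population standard deviation σ is known, so use a z-interval (standard normal critical value).

For 95% confidence, z* = 1.96 (from standard normal table)

Standard error: SE = σ/√n = 12/√100 = 1.200000

Margin of error: E = z* × SE = 1.96 × 1.200000 = 2.3520

Z-interval: x̄ ± E = 29 ± 2.3520 = (26.6480, 31.3520)

Rounded to 2 decimal places:

(26.65, 31.35)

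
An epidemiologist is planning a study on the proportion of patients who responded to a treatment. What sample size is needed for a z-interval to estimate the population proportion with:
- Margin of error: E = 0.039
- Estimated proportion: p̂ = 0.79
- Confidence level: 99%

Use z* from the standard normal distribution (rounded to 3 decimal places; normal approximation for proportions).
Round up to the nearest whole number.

Using z* for proportion z-interval (normal approximation).

For 99% confidence, z* = 2.576 (from standard normal table)

Sample size formula for proportion z-interval: n = z*²p̂(1-p̂)/E²

n = 2.576² × 0.79 × 0.21 / 0.039²
  = 6.635776 × 0.1659 / 0.001521
  = 723.7839

Round up to the nearest whole number: n = 724

724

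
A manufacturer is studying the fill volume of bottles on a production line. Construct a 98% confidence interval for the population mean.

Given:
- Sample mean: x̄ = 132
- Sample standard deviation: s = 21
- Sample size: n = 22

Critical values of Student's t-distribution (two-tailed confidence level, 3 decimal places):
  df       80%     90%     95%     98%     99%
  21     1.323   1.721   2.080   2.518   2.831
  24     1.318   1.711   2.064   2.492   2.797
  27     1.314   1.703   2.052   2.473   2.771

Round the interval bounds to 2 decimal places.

The population standard deviation σ is unknown (only the sample standard deviation s is given), so use a t-interval with df = n - 1 = 22 - 1 = 21.

For 98% confidence with df = 21, t* = 2.518 (from t-table)

Standard error: SE = s/√n = 21/√22 = 4.477215

Margin of error: E = t* × SE = 2.518 × 4.477215 = 11.2736

T-interval: x̄ ± E = 132 ± 11.2736 = (120.7264, 143.2736)

Rounded to 2 decimal places:

(120.73, 143.27)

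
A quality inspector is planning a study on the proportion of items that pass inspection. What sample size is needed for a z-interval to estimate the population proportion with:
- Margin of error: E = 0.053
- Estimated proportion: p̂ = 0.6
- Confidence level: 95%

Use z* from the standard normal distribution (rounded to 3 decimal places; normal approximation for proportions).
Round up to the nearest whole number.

Using z* for proportion z-interval (normal approximation).

For 95% confidence, z* = 1.96 (from standard normal table)

Sample size formula for proportion z-interval: n = z*²p̂(1-p̂)/E²

n = 1.96² × 0.6 × 0.4 / 0.053²
  = 3.8416 × 0.24 / 0.002809
  = 328.2250

Round up to the nearest whole number: n = 329

329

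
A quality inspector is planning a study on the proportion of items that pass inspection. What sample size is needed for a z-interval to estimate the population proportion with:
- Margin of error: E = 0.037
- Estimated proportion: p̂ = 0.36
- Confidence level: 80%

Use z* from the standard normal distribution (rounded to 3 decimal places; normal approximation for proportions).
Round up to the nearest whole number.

Using z* for proportion z-interval (normal approximation).

For 80% confidence, z* = 1.282 (from standard normal table)

Sample size formula for proportion z-interval: n = z*²p̂(1-p̂)/E²

n = 1.282² × 0.36 × 0.64 / 0.037²
  = 1.643524 × 0.2304 / 0.001369
  = 276.6018

Round up to the nearest whole number: n = 277

277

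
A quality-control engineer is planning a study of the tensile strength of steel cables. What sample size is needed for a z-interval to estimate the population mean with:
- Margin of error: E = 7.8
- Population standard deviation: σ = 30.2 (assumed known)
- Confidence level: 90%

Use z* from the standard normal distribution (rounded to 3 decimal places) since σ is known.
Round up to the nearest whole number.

Using z* since population σ is known (z-interval formula).

For 90% confidence, z* = 1.645 (from standard normal table)

Sample size formula for z-interval: n = (z*σ/E)²

n = (1.645 × 30.2 / 7.8)²
  = (6.369103)²
  = 40.5655

Round up to the nearest whole number: n = 41

41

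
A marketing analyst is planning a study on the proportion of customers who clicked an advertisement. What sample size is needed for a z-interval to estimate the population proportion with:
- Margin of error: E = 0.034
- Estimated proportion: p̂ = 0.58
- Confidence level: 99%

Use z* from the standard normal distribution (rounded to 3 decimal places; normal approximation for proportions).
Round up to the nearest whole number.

Using z* for proportion z-interval (normal approximation).

For 99% confidence, z* = 2.576 (from standard normal table)

Sample size formula for proportion z-interval: n = z*²p̂(1-p̂)/E²

n = 2.576² × 0.58 × 0.42 / 0.034²
  = 6.635776 × 0.2436 / 0.001156
  = 1398.3348

Round up to the nearest whole number: n = 1399

1399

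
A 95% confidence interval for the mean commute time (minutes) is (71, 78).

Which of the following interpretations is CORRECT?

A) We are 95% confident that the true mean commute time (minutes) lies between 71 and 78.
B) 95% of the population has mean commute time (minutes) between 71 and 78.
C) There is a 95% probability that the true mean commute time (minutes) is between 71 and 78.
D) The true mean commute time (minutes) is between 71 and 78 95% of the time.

A confidence interval represents our confidence in the procedure, not a probability statement about the parameter.

Key concept: If we repeated this sampling process many times and computed a 95% CI each time, about 95% of those intervals would contain the true population parameter.

For this specific interval (71, 78):
- Midpoint (point estimate): 74.5
- Margin of error: 3.5

The correct interpretation is the one stating confidence that the true parameter lies in the interval — option A.

A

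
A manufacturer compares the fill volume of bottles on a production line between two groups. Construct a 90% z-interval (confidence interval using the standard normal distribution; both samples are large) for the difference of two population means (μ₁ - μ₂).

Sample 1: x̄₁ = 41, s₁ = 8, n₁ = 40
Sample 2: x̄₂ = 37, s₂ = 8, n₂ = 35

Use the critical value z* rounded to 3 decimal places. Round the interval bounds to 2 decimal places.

Both samples are large (n₁ = 40 ≥ 30, n₂ = 35 ≥ 30), so a z-interval for the difference of means applies.

Point estimate: x̄₁ - x̄₂ = 41 - 37 = 4

Standard error: SE = √(s₁²/n₁ + s₂²/n₂)
= √(8²/40 + 8²/35)
= √(1.600000 + 1.828571)
= 1.851640

For 90% confidence, z* = 1.645 (from standard normal table)
Margin of error: E = z* × SE = 1.645 × 1.851640 = 3.0459

Z-interval: (x̄₁ - x̄₂) ± E = 4 ± 3.0459 = (0.9541, 7.0459)

Rounded to 2 decimal places:

(0.95, 7.05)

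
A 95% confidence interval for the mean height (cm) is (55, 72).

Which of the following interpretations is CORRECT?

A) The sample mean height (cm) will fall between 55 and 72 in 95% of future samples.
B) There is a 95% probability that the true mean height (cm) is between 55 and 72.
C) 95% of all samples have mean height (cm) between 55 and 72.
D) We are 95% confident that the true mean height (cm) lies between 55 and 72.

A confidence interval represents our confidence in the procedure, not a probability statement about the parameter.

Key concept: If we repeated this sampling process many times and computed a 95% CI each time, about 95% of those intervals would contain the true population parameter.

For this specific interval (55, 72):
- Midpoint (point estimate): 63.5
- Margin of error: 8.5

The correct interpretation is the one stating confidence that the true parameter lies in the interval — option D.

D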